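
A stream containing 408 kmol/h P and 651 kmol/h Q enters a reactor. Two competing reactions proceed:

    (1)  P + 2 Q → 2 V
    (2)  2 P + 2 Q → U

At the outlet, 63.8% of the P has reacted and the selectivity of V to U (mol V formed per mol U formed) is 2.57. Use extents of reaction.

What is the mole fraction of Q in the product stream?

0.402

Conversion of P: P consumed = 0.638 × 408 = 260.3 kmol/h = 1ξ₁ + 2ξ₂.
Selectivity: 2ξ₁ / (1ξ₂) = 2.57 → ξ₁ = 1.285 ξ₂.
Substitute: (1·1.285 + 2) ξ₂ = 260.3 → ξ₂ = 79.24 kmol/h, ξ₁ = 101.8 kmol/h.
Outlet amounts (n = n₀ + Σ ν·ξ):
  P: 408 − 1(101.8) − 2(79.24) = 147.7
  Q: 651 − 2(101.8) − 2(79.24) = 288.9
  V: 0 + 2(101.8) = 203.6
  U: 0 + 1(79.24) = 79.24
Total out = 719.5 kmol/h; y_Q = 288.9 / 719.5 = 0.4015.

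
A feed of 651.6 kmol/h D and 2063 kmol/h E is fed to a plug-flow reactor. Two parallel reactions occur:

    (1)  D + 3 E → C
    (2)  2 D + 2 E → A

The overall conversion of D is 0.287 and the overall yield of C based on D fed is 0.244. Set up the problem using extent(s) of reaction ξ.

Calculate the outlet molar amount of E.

Yield of C: 1ξ₁ / 651.6 = 0.244 → ξ₁ = 159 kmol/h.
Conversion of D: 1ξ₁ + 2ξ₂ = 0.287 × 651.6 = 187 → ξ₂ = 14.01 kmol/h.
Outlet amounts (n = n₀ + Σ ν·ξ):
  D: 651.6 − 1(159) − 2(14.01) = 464.6
  E: 2063 − 3(159) − 2(14.01) = 1558
  C: 0 + 1(159) = 159
  A: 0 + 1(14.01) = 14.01

1560 kmol/h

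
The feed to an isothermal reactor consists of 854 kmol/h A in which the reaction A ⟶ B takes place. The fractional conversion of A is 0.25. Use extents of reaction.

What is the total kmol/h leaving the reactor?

A reacted = 0.25 × 854 = 213.5 kmol/h; ν_A = −1, so ξ = 213.5/1 = 213.5 kmol/h.
Outlet amounts (n = n₀ + ν ξ):
  A: 854 − 1(213.5) = 640.5
  B: 0 + 1(213.5) = 213.5
Total out = 640.5 + 213.5 = 854 kmol/h.

854 kmol/h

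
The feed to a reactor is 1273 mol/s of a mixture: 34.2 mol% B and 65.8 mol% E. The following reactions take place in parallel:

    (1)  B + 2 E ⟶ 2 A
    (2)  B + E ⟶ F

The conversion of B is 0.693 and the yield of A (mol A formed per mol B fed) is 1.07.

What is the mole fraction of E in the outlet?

Yield of A: 2ξ₁ / 435.4 = 1.07 → ξ₁ = 232.9 mol/s.
Conversion of B: 1ξ₁ + 1ξ₂ = 0.693 × 435.4 = 301.7 → ξ₂ = 68.79 mol/s.
Outlet amounts (n = n₀ + Σ ν·ξ):
  B: 435.4 − 1(232.9) − 1(68.79) = 133.7
  E: 837.6 − 2(232.9) − 1(68.79) = 303
  A: 0 + 2(232.9) = 465.8
  F: 0 + 1(68.79) = 68.79
Total out = 971.3 mol/s; y_E = 303 / 971.3 = 0.312.

0.312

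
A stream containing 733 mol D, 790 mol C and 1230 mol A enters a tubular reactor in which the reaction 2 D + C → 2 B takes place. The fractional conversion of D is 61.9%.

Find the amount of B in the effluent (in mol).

D reacted = 0.619 × 733 = 453.7 mol; ν_D = −2, so ξ = 453.7/2 = 226.9 mol.
Outlet amounts (n = n₀ + ν ξ):
  D: 733 − 2(226.9) = 279.3
  C: 790 − 1(226.9) = 563.1
  B: 0 + 2(226.9) = 453.7
  A: 1230 (inert)

454 mol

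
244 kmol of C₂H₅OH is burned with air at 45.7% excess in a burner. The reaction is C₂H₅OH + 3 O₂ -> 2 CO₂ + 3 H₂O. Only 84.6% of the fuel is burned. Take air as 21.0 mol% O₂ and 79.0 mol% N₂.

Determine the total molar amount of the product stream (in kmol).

Stoichiometric O₂ = 3 × 244 = 732 kmol; O₂ fed = 732 × 1.457 = 1067 kmol.
N₂ fed = 1067 × 79/21 = 4012 kmol.
Fuel reacted = 0.846 × 244 → ξ = 206.4 kmol.
Outlet (n = n₀ + ν ξ):
  C₂H₅OH: 244 − 1(206.4) = 37.58
  O₂: 1067 − 3(206.4) = 447.3
  N₂: 4012 (inert)
  CO₂: 0 + 2(206.4) = 412.8
  H₂O: 0 + 3(206.4) = 619.3
Total out = 37.58 + 447.3 + 4012 + 412.8 + 619.3 = 5529 kmol.

5530 kmol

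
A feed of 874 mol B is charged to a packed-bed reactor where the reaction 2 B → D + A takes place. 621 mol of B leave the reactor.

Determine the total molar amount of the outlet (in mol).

For B: n = n₀ − 2ξ → 621 = 874 − 2ξ, giving ξ = 126.5 mol.
Outlet amounts (n = n₀ + ν ξ):
  B: 874 − 2(126.5) = 621
  D: 0 + 1(126.5) = 126.5
  A: 0 + 1(126.5) = 126.5
Total out = 621 + 126.5 + 126.5 = 874 mol.

874 mol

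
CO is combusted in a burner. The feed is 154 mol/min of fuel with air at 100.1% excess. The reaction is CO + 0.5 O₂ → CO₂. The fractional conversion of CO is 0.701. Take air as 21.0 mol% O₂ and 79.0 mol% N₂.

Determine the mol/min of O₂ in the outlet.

100 mol/min

Stoichiometric O₂ = 0.5 × 154 = 77 mol/min; O₂ fed = 77 × 2.001 = 154.1 mol/min.
N₂ fed = 154.1 × 79/21 = 579.6 mol/min.
Fuel reacted = 0.701 × 154 → ξ = 108 mol/min.
Outlet (n = n₀ + ν ξ):
  CO: 154 − 1(108) = 46.05
  O₂: 154.1 − 0.5(108) = 100.1
  N₂: 579.6 (inert)
  CO₂: 0 + 1(108) = 108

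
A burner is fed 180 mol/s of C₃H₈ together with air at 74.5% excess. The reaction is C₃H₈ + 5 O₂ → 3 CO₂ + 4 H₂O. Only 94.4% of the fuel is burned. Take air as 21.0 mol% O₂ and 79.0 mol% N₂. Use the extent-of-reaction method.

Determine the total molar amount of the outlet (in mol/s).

7830 mol/s

Stoichiometric O₂ = 5 × 180 = 900 mol/s; O₂ fed = 900 × 1.745 = 1570 mol/s.
N₂ fed = 1570 × 79/21 = 5908 mol/s.
Fuel reacted = 0.944 × 180 → ξ = 169.9 mol/s.
Outlet (n = n₀ + ν ξ):
  C₃H₈: 180 − 1(169.9) = 10.08
  O₂: 1570 − 5(169.9) = 720.9
  N₂: 5908 (inert)
  CO₂: 0 + 3(169.9) = 509.8
  H₂O: 0 + 4(169.9) = 679.7
Total out = 10.08 + 720.9 + 5908 + 509.8 + 679.7 = 7828 mol/s.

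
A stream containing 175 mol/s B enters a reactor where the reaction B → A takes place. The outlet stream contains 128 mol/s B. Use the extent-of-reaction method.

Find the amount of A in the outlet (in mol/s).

For B: n = n₀ − 1ξ → 128 = 175 − 1ξ, giving ξ = 47 mol/s.
Outlet amounts (n = n₀ + ν ξ):
  B: 175 − 1(47) = 128
  A: 0 + 1(47) = 47

47 mol/s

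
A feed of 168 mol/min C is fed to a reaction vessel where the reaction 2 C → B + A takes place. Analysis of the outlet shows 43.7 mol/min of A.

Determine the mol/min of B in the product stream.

43.7 mol/min

For A: n = n₀ + 1ξ → 43.7 = 0 + 1ξ, giving ξ = 43.7 mol/min.
Outlet amounts (n = n₀ + ν ξ):
  C: 168 − 2(43.7) = 80.6
  B: 0 + 1(43.7) = 43.7
  A: 0 + 1(43.7) = 43.7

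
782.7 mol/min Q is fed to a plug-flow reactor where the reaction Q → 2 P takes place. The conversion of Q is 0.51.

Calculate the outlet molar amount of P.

798 mol/min

Q reacted = 0.51 × 782.7 = 399.2 mol/min; ν_Q = −1, so ξ = 399.2/1 = 399.2 mol/min.
Outlet amounts (n = n₀ + ν ξ):
  Q: 782.7 − 1(399.2) = 383.5
  P: 0 + 2(399.2) = 798.4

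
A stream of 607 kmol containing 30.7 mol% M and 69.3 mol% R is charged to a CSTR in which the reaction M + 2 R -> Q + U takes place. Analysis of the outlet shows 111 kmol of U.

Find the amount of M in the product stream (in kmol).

75.3 kmol

For U: n = n₀ + 1ξ → 111 = 0 + 1ξ, giving ξ = 111 kmol.
Outlet amounts (n = n₀ + ν ξ):
  M: 186.3 − 1(111) = 75.35
  R: 420.7 − 2(111) = 198.7
  Q: 0 + 1(111) = 111
  U: 0 + 1(111) = 111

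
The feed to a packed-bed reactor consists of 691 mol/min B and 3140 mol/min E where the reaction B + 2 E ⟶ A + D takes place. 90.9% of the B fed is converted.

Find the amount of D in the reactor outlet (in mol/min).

B reacted = 0.909 × 691 = 628.1 mol/min; ν_B = −1, so ξ = 628.1/1 = 628.1 mol/min.
Outlet amounts (n = n₀ + ν ξ):
  B: 691 − 1(628.1) = 62.88
  E: 3140 − 2(628.1) = 1884
  A: 0 + 1(628.1) = 628.1
  D: 0 + 1(628.1) = 628.1

628 mol/min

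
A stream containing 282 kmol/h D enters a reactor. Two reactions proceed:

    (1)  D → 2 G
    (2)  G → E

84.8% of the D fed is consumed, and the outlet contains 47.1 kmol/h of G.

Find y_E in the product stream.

0.827

Conversion of D: D consumed = 1ξ₁ = 0.848 × 282 → ξ₁ = 239.1 kmol/h.
G balance: n_G = 0 + 2ξ₁ − 1ξ₂ = 47.1 → ξ₂ = (2·239.1 − 47.1)/1 = 431.2 kmol/h.
Outlet amounts (n = n₀ + Σ ν·ξ):
  D: 282 − 1(239.1) = 42.86
  G: 0 + 2(239.1) − 1(431.2) = 47.1
  E: 0 + 1(431.2) = 431.2
Total out = 521.1 kmol/h; y_E = 431.2 / 521.1 = 0.8274.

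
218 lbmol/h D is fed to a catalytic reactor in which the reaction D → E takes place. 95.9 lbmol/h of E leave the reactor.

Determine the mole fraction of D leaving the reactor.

For E: n = n₀ + 1ξ → 95.9 = 0 + 1ξ, giving ξ = 95.9 lbmol/h.
Outlet amounts (n = n₀ + ν ξ):
  D: 218 − 1(95.9) = 122.1
  E: 0 + 1(95.9) = 95.9
Total out = 218 lbmol/h; y_D = 122.1 / 218 = 0.5601.

0.56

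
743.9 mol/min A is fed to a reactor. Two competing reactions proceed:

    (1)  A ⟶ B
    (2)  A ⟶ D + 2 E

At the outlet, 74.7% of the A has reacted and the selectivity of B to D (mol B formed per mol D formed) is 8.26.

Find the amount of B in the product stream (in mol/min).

496 mol/min

Conversion of A: A consumed = 0.747 × 743.9 = 555.7 mol/min = 1ξ₁ + 1ξ₂.
Selectivity: 1ξ₁ / (1ξ₂) = 8.26 → ξ₁ = 8.26 ξ₂.
Substitute: (1·8.26 + 1) ξ₂ = 555.7 → ξ₂ = 60.01 mol/min, ξ₁ = 495.7 mol/min.
Outlet amounts (n = n₀ + Σ ν·ξ):
  A: 743.9 − 1(495.7) − 1(60.01) = 188.2
  B: 0 + 1(495.7) = 495.7
  D: 0 + 1(60.01) = 60.01
  E: 0 + 2(60.01) = 120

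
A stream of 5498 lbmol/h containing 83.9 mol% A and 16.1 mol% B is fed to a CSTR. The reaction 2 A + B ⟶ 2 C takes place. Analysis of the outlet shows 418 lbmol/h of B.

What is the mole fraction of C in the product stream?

For B: n = n₀ − 1ξ → 418 = 885.2 − 1ξ, giving ξ = 467.2 lbmol/h.
Outlet amounts (n = n₀ + ν ξ):
  A: 4613 − 2(467.2) = 3678
  B: 885.2 − 1(467.2) = 418
  C: 0 + 2(467.2) = 934.4
Total out = 5031 lbmol/h; y_C = 934.4 / 5031 = 0.1857.

0.186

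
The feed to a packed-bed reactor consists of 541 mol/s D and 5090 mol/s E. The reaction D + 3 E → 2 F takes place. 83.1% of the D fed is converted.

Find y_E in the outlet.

D reacted = 0.831 × 541 = 449.6 mol/s; ν_D = −1, so ξ = 449.6/1 = 449.6 mol/s.
Outlet amounts (n = n₀ + ν ξ):
  D: 541 − 1(449.6) = 91.43
  E: 5090 − 3(449.6) = 3741
  F: 0 + 2(449.6) = 899.1
Total out = 4732 mol/s; y_E = 3741 / 4732 = 0.7907.

0.791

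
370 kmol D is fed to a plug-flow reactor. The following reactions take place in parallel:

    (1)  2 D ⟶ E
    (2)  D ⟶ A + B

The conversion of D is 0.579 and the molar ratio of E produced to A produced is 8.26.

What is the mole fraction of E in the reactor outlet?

Conversion of D: D consumed = 0.579 × 370 = 214.2 kmol = 2ξ₁ + 1ξ₂.
Selectivity: 1ξ₁ / (1ξ₂) = 8.26 → ξ₁ = 8.26 ξ₂.
Substitute: (2·8.26 + 1) ξ₂ = 214.2 → ξ₂ = 12.23 kmol, ξ₁ = 101 kmol.
Outlet amounts (n = n₀ + Σ ν·ξ):
  D: 370 − 2(101) − 1(12.23) = 155.8
  E: 0 + 1(101) = 101
  A: 0 + 1(12.23) = 12.23
  B: 0 + 1(12.23) = 12.23
Total out = 281.2 kmol; y_E = 101 / 281.2 = 0.3591.

0.359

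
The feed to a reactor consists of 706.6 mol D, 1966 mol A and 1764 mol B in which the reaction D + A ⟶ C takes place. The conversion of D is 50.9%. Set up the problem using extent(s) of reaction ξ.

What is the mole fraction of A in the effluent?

0.394

D reacted = 0.509 × 706.6 = 359.7 mol; ν_D = −1, so ξ = 359.7/1 = 359.7 mol.
Outlet amounts (n = n₀ + ν ξ):
  D: 706.6 − 1(359.7) = 346.9
  A: 1966 − 1(359.7) = 1606
  C: 0 + 1(359.7) = 359.7
  B: 1764 (inert)
Total out = 4077 mol; y_A = 1606 / 4077 = 0.394.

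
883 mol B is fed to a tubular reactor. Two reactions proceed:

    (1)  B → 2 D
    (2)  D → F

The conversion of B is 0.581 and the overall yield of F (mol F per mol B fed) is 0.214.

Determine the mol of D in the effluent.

837 mol

Conversion of B: B consumed = 1ξ₁ = 0.581 × 883 → ξ₁ = 513 mol.
Yield of F: 1ξ₂ / 883 = 0.214 → ξ₂ = 189 mol.
Outlet amounts (n = n₀ + Σ ν·ξ):
  B: 883 − 1(513) = 370
  D: 0 + 2(513) − 1(189) = 837.1
  F: 0 + 1(189) = 189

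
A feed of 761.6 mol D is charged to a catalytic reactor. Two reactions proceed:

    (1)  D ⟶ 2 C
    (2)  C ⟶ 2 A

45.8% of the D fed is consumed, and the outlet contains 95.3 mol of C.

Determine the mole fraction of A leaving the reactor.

0.703

Conversion of D: D consumed = 1ξ₁ = 0.458 × 761.6 → ξ₁ = 348.8 mol.
C balance: n_C = 0 + 2ξ₁ − 1ξ₂ = 95.3 → ξ₂ = (2·348.8 − 95.3)/1 = 602.3 mol.
Outlet amounts (n = n₀ + Σ ν·ξ):
  D: 761.6 − 1(348.8) = 412.8
  C: 0 + 2(348.8) − 1(602.3) = 95.3
  A: 0 + 2(602.3) = 1205
Total out = 1713 mol; y_A = 1205 / 1713 = 0.7033.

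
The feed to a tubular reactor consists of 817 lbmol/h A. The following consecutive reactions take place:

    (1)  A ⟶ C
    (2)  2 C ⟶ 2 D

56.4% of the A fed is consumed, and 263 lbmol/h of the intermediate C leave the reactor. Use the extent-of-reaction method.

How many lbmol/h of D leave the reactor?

198 lbmol/h

Conversion of A: A consumed = 1ξ₁ = 0.564 × 817 → ξ₁ = 460.8 lbmol/h.
C balance: n_C = 0 + 1ξ₁ − 2ξ₂ = 263 → ξ₂ = (1·460.8 − 263)/2 = 98.89 lbmol/h.
Outlet amounts (n = n₀ + Σ ν·ξ):
  A: 817 − 1(460.8) = 356.2
  C: 0 + 1(460.8) − 2(98.89) = 263
  D: 0 + 2(98.89) = 197.8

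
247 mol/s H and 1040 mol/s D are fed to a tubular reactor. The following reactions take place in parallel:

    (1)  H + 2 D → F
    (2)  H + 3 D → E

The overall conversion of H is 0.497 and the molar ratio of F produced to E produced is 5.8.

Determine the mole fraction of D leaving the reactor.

0.759

Conversion of H: H consumed = 0.497 × 247 = 122.8 mol/s = 1ξ₁ + 1ξ₂.
Selectivity: 1ξ₁ / (1ξ₂) = 5.8 → ξ₁ = 5.8 ξ₂.
Substitute: (1·5.8 + 1) ξ₂ = 122.8 → ξ₂ = 18.05 mol/s, ξ₁ = 104.7 mol/s.
Outlet amounts (n = n₀ + Σ ν·ξ):
  H: 247 − 1(104.7) − 1(18.05) = 124.2
  D: 1040 − 2(104.7) − 3(18.05) = 776.4
  F: 0 + 1(104.7) = 104.7
  E: 0 + 1(18.05) = 18.05
Total out = 1023 mol/s; y_D = 776.4 / 1023 = 0.7587.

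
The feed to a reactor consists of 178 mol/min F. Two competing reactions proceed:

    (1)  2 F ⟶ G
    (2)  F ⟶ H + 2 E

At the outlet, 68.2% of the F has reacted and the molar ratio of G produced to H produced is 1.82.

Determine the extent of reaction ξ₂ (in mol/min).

Conversion of F: F consumed = 0.682 × 178 = 121.4 mol/min = 2ξ₁ + 1ξ₂.
Selectivity: 1ξ₁ / (1ξ₂) = 1.82 → ξ₁ = 1.82 ξ₂.
Substitute: (2·1.82 + 1) ξ₂ = 121.4 → ξ₂ = 26.16 mol/min, ξ₁ = 47.62 mol/min.
Outlet amounts (n = n₀ + Σ ν·ξ):
  F: 178 − 2(47.62) − 1(26.16) = 56.6
  G: 0 + 1(47.62) = 47.62
  H: 0 + 1(26.16) = 26.16
  E: 0 + 2(26.16) = 52.33

ξ₂ = 26.2 mol/min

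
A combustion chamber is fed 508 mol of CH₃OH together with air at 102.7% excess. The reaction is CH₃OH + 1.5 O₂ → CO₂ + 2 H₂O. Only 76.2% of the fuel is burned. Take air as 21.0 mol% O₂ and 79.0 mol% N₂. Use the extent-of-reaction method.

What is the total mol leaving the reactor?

Stoichiometric O₂ = 1.5 × 508 = 762 mol; O₂ fed = 762 × 2.027 = 1545 mol.
N₂ fed = 1545 × 79/21 = 5811 mol.
Fuel reacted = 0.762 × 508 → ξ = 387.1 mol.
Outlet (n = n₀ + ν ξ):
  CH₃OH: 508 − 1(387.1) = 120.9
  O₂: 1545 − 1.5(387.1) = 963.9
  N₂: 5811 (inert)
  CO₂: 0 + 1(387.1) = 387.1
  H₂O: 0 + 2(387.1) = 774.2
Total out = 120.9 + 963.9 + 5811 + 387.1 + 774.2 = 8057 mol.

8060 mol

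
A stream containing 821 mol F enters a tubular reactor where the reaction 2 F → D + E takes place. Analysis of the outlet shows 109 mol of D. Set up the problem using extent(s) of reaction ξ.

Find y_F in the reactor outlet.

0.734

For D: n = n₀ + 1ξ → 109 = 0 + 1ξ, giving ξ = 109 mol.
Outlet amounts (n = n₀ + ν ξ):
  F: 821 − 2(109) = 603
  D: 0 + 1(109) = 109
  E: 0 + 1(109) = 109
Total out = 821 mol; y_F = 603 / 821 = 0.7345.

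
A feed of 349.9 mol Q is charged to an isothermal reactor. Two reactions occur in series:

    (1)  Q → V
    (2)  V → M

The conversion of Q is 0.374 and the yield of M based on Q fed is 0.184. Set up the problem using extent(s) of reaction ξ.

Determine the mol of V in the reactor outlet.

66.5 mol

Conversion of Q: Q consumed = 1ξ₁ = 0.374 × 349.9 → ξ₁ = 130.9 mol.
Yield of M: 1ξ₂ / 349.9 = 0.184 → ξ₂ = 64.38 mol.
Outlet amounts (n = n₀ + Σ ν·ξ):
  Q: 349.9 − 1(130.9) = 219
  V: 0 + 1(130.9) − 1(64.38) = 66.48
  M: 0 + 1(64.38) = 64.38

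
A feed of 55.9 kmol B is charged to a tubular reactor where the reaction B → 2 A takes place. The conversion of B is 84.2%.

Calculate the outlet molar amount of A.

B reacted = 0.842 × 55.9 = 47.07 kmol; ν_B = −1, so ξ = 47.07/1 = 47.07 kmol.
Outlet amounts (n = n₀ + ν ξ):
  B: 55.9 − 1(47.07) = 8.832
  A: 0 + 2(47.07) = 94.14

94.1 kmol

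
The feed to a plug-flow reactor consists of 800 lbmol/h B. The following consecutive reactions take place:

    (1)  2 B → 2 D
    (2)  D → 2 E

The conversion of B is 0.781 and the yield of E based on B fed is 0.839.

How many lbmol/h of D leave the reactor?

289 lbmol/h

Conversion of B: B consumed = 2ξ₁ = 0.781 × 800 → ξ₁ = 312.4 lbmol/h.
Yield of E: 2ξ₂ / 800 = 0.839 → ξ₂ = 335.6 lbmol/h.
Outlet amounts (n = n₀ + Σ ν·ξ):
  B: 800 − 2(312.4) = 175.2
  D: 0 + 2(312.4) − 1(335.6) = 289.2
  E: 0 + 2(335.6) = 671.2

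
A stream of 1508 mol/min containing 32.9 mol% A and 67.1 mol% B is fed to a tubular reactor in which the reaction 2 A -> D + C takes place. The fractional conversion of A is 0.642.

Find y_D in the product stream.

0.106

A reacted = 0.642 × 496.1 = 318.5 mol/min; ν_A = −2, so ξ = 318.5/2 = 159.3 mol/min.
Outlet amounts (n = n₀ + ν ξ):
  A: 496.1 − 2(159.3) = 177.6
  D: 0 + 1(159.3) = 159.3
  C: 0 + 1(159.3) = 159.3
  B: 1012 (inert)
Total out = 1508 mol/min; y_D = 159.3 / 1508 = 0.1056.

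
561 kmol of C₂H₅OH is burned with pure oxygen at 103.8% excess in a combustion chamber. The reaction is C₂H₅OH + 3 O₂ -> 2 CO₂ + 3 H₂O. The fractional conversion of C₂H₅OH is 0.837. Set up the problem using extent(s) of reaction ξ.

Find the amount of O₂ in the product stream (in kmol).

Stoichiometric O₂ = 3 × 561 = 1683 kmol; O₂ fed = 1683 × 2.038 = 3430 kmol.
Fuel reacted = 0.837 × 561 → ξ = 469.6 kmol.
Outlet (n = n₀ + ν ξ):
  C₂H₅OH: 561 − 1(469.6) = 91.44
  O₂: 3430 − 3(469.6) = 2021
  CO₂: 0 + 2(469.6) = 939.1
  H₂O: 0 + 3(469.6) = 1409

2020 kmol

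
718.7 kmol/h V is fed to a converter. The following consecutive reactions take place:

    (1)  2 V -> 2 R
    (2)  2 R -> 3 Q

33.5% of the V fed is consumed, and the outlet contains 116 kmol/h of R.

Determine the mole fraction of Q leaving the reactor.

Conversion of V: V consumed = 2ξ₁ = 0.335 × 718.7 → ξ₁ = 120.4 kmol/h.
R balance: n_R = 0 + 2ξ₁ − 2ξ₂ = 116 → ξ₂ = (2·120.4 − 116)/2 = 62.38 kmol/h.
Outlet amounts (n = n₀ + Σ ν·ξ):
  V: 718.7 − 2(120.4) = 477.9
  R: 0 + 2(120.4) − 2(62.38) = 116
  Q: 0 + 3(62.38) = 187.1
Total out = 781.1 kmol/h; y_Q = 187.1 / 781.1 = 0.2396.

0.24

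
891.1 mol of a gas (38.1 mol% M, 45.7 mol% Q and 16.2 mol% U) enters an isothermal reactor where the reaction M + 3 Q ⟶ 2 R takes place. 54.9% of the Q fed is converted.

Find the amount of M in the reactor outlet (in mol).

265 mol

Q reacted = 0.549 × 407.2 = 223.6 mol; ν_Q = −3, so ξ = 223.6/3 = 74.52 mol.
Outlet amounts (n = n₀ + ν ξ):
  M: 339.5 − 1(74.52) = 265
  Q: 407.2 − 3(74.52) = 183.7
  R: 0 + 2(74.52) = 149
  U: 144.4 (inert)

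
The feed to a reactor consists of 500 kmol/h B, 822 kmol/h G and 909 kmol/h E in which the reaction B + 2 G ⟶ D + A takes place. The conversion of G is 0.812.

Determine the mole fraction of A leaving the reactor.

G reacted = 0.812 × 822 = 667.5 kmol/h; ν_G = −2, so ξ = 667.5/2 = 333.7 kmol/h.
Outlet amounts (n = n₀ + ν ξ):
  B: 500 − 1(333.7) = 166.3
  G: 822 − 2(333.7) = 154.5
  D: 0 + 1(333.7) = 333.7
  A: 0 + 1(333.7) = 333.7
  E: 909 (inert)
Total out = 1897 kmol/h; y_A = 333.7 / 1897 = 0.1759.

0.176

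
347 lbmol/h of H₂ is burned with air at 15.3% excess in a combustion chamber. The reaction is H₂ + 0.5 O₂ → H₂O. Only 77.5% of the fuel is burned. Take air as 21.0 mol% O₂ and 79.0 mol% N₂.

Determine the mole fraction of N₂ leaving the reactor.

0.646

Stoichiometric O₂ = 0.5 × 347 = 173.5 lbmol/h; O₂ fed = 173.5 × 1.153 = 200 lbmol/h.
N₂ fed = 200 × 79/21 = 752.6 lbmol/h.
Fuel reacted = 0.775 × 347 → ξ = 268.9 lbmol/h.
Outlet (n = n₀ + ν ξ):
  H₂: 347 − 1(268.9) = 78.07
  O₂: 200 − 0.5(268.9) = 65.58
  N₂: 752.6 (inert)
  H₂O: 0 + 1(268.9) = 268.9
Total out = 1165 lbmol/h; y_N₂ = 752.6 / 1165 = 0.6459.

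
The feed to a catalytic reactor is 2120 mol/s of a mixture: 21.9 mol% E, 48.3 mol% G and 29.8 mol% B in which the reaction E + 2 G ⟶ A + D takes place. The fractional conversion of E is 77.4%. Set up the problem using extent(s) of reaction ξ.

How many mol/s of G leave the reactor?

305 mol/s

E reacted = 0.774 × 464.3 = 359.4 mol/s; ν_E = −1, so ξ = 359.4/1 = 359.4 mol/s.
Outlet amounts (n = n₀ + ν ξ):
  E: 464.3 − 1(359.4) = 104.9
  G: 1024 − 2(359.4) = 305.3
  A: 0 + 1(359.4) = 359.4
  D: 0 + 1(359.4) = 359.4
  B: 631.8 (inert)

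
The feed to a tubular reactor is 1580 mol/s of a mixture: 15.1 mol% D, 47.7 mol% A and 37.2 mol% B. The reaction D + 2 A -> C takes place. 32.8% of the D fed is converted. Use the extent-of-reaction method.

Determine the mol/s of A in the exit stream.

D reacted = 0.328 × 238.6 = 78.25 mol/s; ν_D = −1, so ξ = 78.25/1 = 78.25 mol/s.
Outlet amounts (n = n₀ + ν ξ):
  D: 238.6 − 1(78.25) = 160.3
  A: 753.7 − 2(78.25) = 597.2
  C: 0 + 1(78.25) = 78.25
  B: 587.8 (inert)

597 mol/s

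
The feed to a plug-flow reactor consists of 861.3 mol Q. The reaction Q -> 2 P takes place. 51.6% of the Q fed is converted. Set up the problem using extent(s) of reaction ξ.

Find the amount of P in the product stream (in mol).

Q reacted = 0.516 × 861.3 = 444.4 mol; ν_Q = −1, so ξ = 444.4/1 = 444.4 mol.
Outlet amounts (n = n₀ + ν ξ):
  Q: 861.3 − 1(444.4) = 416.9
  P: 0 + 2(444.4) = 888.9

889 mol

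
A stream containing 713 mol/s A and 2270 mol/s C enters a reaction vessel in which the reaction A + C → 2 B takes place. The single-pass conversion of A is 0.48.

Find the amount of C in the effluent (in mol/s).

A reacted = 0.48 × 713 = 342.2 mol/s; ν_A = −1, so ξ = 342.2/1 = 342.2 mol/s.
Outlet amounts (n = n₀ + ν ξ):
  A: 713 − 1(342.2) = 370.8
  C: 2270 − 1(342.2) = 1928
  B: 0 + 2(342.2) = 684.5

1930 mol/s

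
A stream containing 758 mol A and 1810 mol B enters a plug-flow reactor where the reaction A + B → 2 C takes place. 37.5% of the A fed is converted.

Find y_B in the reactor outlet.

A reacted = 0.375 × 758 = 284.2 mol; ν_A = −1, so ξ = 284.2/1 = 284.2 mol.
Outlet amounts (n = n₀ + ν ξ):
  A: 758 − 1(284.2) = 473.8
  B: 1810 − 1(284.2) = 1526
  C: 0 + 2(284.2) = 568.5
Total out = 2568 mol; y_B = 1526 / 2568 = 0.5941.

0.594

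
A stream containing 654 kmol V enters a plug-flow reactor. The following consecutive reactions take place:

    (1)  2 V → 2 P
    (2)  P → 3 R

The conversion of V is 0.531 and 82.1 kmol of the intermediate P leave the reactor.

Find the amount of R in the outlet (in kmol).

Conversion of V: V consumed = 2ξ₁ = 0.531 × 654 → ξ₁ = 173.6 kmol.
P balance: n_P = 0 + 2ξ₁ − 1ξ₂ = 82.1 → ξ₂ = (2·173.6 − 82.1)/1 = 265.2 kmol.
Outlet amounts (n = n₀ + Σ ν·ξ):
  V: 654 − 2(173.6) = 306.7
  P: 0 + 2(173.6) − 1(265.2) = 82.1
  R: 0 + 3(265.2) = 795.5

796 kmol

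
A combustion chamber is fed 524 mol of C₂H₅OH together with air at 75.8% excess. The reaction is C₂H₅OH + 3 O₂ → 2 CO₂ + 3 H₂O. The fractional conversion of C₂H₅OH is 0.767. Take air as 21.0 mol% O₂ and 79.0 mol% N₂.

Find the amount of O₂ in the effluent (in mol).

Stoichiometric O₂ = 3 × 524 = 1572 mol; O₂ fed = 1572 × 1.758 = 2764 mol.
N₂ fed = 2764 × 79/21 = 10400 mol.
Fuel reacted = 0.767 × 524 → ξ = 401.9 mol.
Outlet (n = n₀ + ν ξ):
  C₂H₅OH: 524 − 1(401.9) = 122.1
  O₂: 2764 − 3(401.9) = 1558
  N₂: 10400 (inert)
  CO₂: 0 + 2(401.9) = 803.8
  H₂O: 0 + 3(401.9) = 1206

1560 mol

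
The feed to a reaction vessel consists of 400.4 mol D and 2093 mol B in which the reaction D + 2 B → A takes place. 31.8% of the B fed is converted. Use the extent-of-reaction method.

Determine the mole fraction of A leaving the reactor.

B reacted = 0.318 × 2093 = 665.6 mol; ν_B = −2, so ξ = 665.6/2 = 332.8 mol.
Outlet amounts (n = n₀ + ν ξ):
  D: 400.4 − 1(332.8) = 67.61
  B: 2093 − 2(332.8) = 1427
  A: 0 + 1(332.8) = 332.8
Total out = 1828 mol; y_A = 332.8 / 1828 = 0.1821.

0.182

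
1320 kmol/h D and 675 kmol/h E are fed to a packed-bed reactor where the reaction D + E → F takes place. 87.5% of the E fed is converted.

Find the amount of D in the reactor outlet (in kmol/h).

E reacted = 0.875 × 675 = 590.6 kmol/h; ν_E = −1, so ξ = 590.6/1 = 590.6 kmol/h.
Outlet amounts (n = n₀ + ν ξ):
  D: 1320 − 1(590.6) = 729.4
  E: 675 − 1(590.6) = 84.38
  F: 0 + 1(590.6) = 590.6

729 kmol/h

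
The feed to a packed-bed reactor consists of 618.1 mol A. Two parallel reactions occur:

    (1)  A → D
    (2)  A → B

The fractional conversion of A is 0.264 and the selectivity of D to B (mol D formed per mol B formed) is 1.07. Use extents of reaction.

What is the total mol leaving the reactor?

Conversion of A: A consumed = 0.264 × 618.1 = 163.2 mol = 1ξ₁ + 1ξ₂.
Selectivity: 1ξ₁ / (1ξ₂) = 1.07 → ξ₁ = 1.07 ξ₂.
Substitute: (1·1.07 + 1) ξ₂ = 163.2 → ξ₂ = 78.83 mol, ξ₁ = 84.35 mol.
Outlet amounts (n = n₀ + Σ ν·ξ):
  A: 618.1 − 1(84.35) − 1(78.83) = 454.9
  D: 0 + 1(84.35) = 84.35
  B: 0 + 1(78.83) = 78.83
Total out = 454.9 + 84.35 + 78.83 = 618.1 mol.

618 mol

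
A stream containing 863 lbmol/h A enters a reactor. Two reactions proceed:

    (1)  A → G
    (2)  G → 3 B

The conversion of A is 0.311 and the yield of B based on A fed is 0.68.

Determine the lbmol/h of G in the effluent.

Conversion of A: A consumed = 1ξ₁ = 0.311 × 863 → ξ₁ = 268.4 lbmol/h.
Yield of B: 3ξ₂ / 863 = 0.68 → ξ₂ = 195.6 lbmol/h.
Outlet amounts (n = n₀ + Σ ν·ξ):
  A: 863 − 1(268.4) = 594.6
  G: 0 + 1(268.4) − 1(195.6) = 72.78
  B: 0 + 3(195.6) = 586.8

72.8 lbmol/h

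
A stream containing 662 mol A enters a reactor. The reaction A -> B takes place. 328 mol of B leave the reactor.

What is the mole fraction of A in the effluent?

For B: n = n₀ + 1ξ → 328 = 0 + 1ξ, giving ξ = 328 mol.
Outlet amounts (n = n₀ + ν ξ):
  A: 662 − 1(328) = 334
  B: 0 + 1(328) = 328
Total out = 662 mol; y_A = 334 / 662 = 0.5045.

0.505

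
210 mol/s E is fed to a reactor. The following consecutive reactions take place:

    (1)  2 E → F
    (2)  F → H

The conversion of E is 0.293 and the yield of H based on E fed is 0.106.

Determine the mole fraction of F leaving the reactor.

0.0475

Conversion of E: E consumed = 2ξ₁ = 0.293 × 210 → ξ₁ = 30.76 mol/s.
Yield of H: 1ξ₂ / 210 = 0.106 → ξ₂ = 22.26 mol/s.
Outlet amounts (n = n₀ + Σ ν·ξ):
  E: 210 − 2(30.76) = 148.5
  F: 0 + 1(30.76) − 1(22.26) = 8.505
  H: 0 + 1(22.26) = 22.26
Total out = 179.2 mol/s; y_F = 8.505 / 179.2 = 0.04745.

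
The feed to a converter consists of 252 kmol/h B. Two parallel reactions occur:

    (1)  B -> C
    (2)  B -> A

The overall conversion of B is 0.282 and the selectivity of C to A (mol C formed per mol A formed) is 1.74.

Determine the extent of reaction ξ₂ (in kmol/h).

Conversion of B: B consumed = 0.282 × 252 = 71.06 kmol/h = 1ξ₁ + 1ξ₂.
Selectivity: 1ξ₁ / (1ξ₂) = 1.74 → ξ₁ = 1.74 ξ₂.
Substitute: (1·1.74 + 1) ξ₂ = 71.06 → ξ₂ = 25.94 kmol/h, ξ₁ = 45.13 kmol/h.
Outlet amounts (n = n₀ + Σ ν·ξ):
  B: 252 − 1(45.13) − 1(25.94) = 180.9
  C: 0 + 1(45.13) = 45.13
  A: 0 + 1(25.94) = 25.94

ξ₂ = 25.9 kmol/h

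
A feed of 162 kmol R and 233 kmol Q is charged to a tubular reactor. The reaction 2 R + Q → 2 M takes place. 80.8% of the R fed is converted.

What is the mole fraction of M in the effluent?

R reacted = 0.808 × 162 = 130.9 kmol; ν_R = −2, so ξ = 130.9/2 = 65.45 kmol.
Outlet amounts (n = n₀ + ν ξ):
  R: 162 − 2(65.45) = 31.1
  Q: 233 − 1(65.45) = 167.6
  M: 0 + 2(65.45) = 130.9
Total out = 329.6 kmol; y_M = 130.9 / 329.6 = 0.3972.

0.397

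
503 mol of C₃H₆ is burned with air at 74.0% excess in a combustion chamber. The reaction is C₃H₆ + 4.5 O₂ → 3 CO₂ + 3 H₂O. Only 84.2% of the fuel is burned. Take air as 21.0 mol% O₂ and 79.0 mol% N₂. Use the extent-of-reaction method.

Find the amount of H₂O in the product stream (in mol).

Stoichiometric O₂ = 4.5 × 503 = 2264 mol; O₂ fed = 2264 × 1.740 = 3938 mol.
N₂ fed = 3938 × 79/21 = 14820 mol.
Fuel reacted = 0.842 × 503 → ξ = 423.5 mol.
Outlet (n = n₀ + ν ξ):
  C₃H₆: 503 − 1(423.5) = 79.47
  O₂: 3938 − 4.5(423.5) = 2033
  N₂: 14820 (inert)
  CO₂: 0 + 3(423.5) = 1271
  H₂O: 0 + 3(423.5) = 1271

1270 mol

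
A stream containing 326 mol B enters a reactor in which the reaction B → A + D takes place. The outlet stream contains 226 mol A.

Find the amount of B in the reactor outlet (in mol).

For A: n = n₀ + 1ξ → 226 = 0 + 1ξ, giving ξ = 226 mol.
Outlet amounts (n = n₀ + ν ξ):
  B: 326 − 1(226) = 100
  A: 0 + 1(226) = 226
  D: 0 + 1(226) = 226

100 mol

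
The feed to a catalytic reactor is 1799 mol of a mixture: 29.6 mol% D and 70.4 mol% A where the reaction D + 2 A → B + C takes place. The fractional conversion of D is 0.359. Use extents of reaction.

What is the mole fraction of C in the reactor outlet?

D reacted = 0.359 × 532.5 = 191.2 mol; ν_D = −1, so ξ = 191.2/1 = 191.2 mol.
Outlet amounts (n = n₀ + ν ξ):
  D: 532.5 − 1(191.2) = 341.3
  A: 1266 − 2(191.2) = 884.2
  B: 0 + 1(191.2) = 191.2
  C: 0 + 1(191.2) = 191.2
Total out = 1608 mol; y_C = 191.2 / 1608 = 0.1189.

0.119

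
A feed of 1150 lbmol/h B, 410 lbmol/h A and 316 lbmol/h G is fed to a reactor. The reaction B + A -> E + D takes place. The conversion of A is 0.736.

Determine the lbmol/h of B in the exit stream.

A reacted = 0.736 × 410 = 301.8 lbmol/h; ν_A = −1, so ξ = 301.8/1 = 301.8 lbmol/h.
Outlet amounts (n = n₀ + ν ξ):
  B: 1150 − 1(301.8) = 848.2
  A: 410 − 1(301.8) = 108.2
  E: 0 + 1(301.8) = 301.8
  D: 0 + 1(301.8) = 301.8
  G: 316 (inert)

848 lbmol/h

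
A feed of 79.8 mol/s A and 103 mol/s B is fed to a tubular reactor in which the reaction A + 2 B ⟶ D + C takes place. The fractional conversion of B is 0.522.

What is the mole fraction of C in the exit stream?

B reacted = 0.522 × 103 = 53.77 mol/s; ν_B = −2, so ξ = 53.77/2 = 26.88 mol/s.
Outlet amounts (n = n₀ + ν ξ):
  A: 79.8 − 1(26.88) = 52.92
  B: 103 − 2(26.88) = 49.23
  D: 0 + 1(26.88) = 26.88
  C: 0 + 1(26.88) = 26.88
Total out = 155.9 mol/s; y_C = 26.88 / 155.9 = 0.1724.

0.172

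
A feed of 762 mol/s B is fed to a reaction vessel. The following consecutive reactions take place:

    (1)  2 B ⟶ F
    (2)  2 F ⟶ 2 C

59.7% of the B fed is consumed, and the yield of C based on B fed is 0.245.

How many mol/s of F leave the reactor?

40.8 mol/s

Conversion of B: B consumed = 2ξ₁ = 0.597 × 762 → ξ₁ = 227.5 mol/s.
Yield of C: 2ξ₂ / 762 = 0.245 → ξ₂ = 93.34 mol/s.
Outlet amounts (n = n₀ + Σ ν·ξ):
  B: 762 − 2(227.5) = 307.1
  F: 0 + 1(227.5) − 2(93.34) = 40.77
  C: 0 + 2(93.34) = 186.7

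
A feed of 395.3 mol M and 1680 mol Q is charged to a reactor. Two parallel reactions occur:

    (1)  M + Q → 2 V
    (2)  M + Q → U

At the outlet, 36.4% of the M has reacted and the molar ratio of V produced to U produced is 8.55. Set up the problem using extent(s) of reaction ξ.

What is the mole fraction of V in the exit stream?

Conversion of M: M consumed = 0.364 × 395.3 = 143.9 mol = 1ξ₁ + 1ξ₂.
Selectivity: 2ξ₁ / (1ξ₂) = 8.55 → ξ₁ = 4.275 ξ₂.
Substitute: (1·4.275 + 1) ξ₂ = 143.9 → ξ₂ = 27.28 mol, ξ₁ = 116.6 mol.
Outlet amounts (n = n₀ + Σ ν·ξ):
  M: 395.3 − 1(116.6) − 1(27.28) = 251.4
  Q: 1680 − 1(116.6) − 1(27.28) = 1536
  V: 0 + 2(116.6) = 233.2
  U: 0 + 1(27.28) = 27.28
Total out = 2048 mol; y_V = 233.2 / 2048 = 0.1139.

0.114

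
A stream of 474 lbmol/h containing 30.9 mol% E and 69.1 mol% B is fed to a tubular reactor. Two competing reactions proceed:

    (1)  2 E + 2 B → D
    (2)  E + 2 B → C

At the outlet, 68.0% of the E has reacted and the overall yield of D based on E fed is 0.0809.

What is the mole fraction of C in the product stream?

Yield of D: 1ξ₁ / 146.5 = 0.0809 → ξ₁ = 11.85 lbmol/h.
Conversion of E: 2ξ₁ + 1ξ₂ = 0.68 × 146.5 = 99.6 → ξ₂ = 75.9 lbmol/h.
Outlet amounts (n = n₀ + Σ ν·ξ):
  E: 146.5 − 2(11.85) − 1(75.9) = 46.87
  B: 327.5 − 2(11.85) − 2(75.9) = 152
  D: 0 + 1(11.85) = 11.85
  C: 0 + 1(75.9) = 75.9
Total out = 286.7 lbmol/h; y_C = 75.9 / 286.7 = 0.2648.

0.265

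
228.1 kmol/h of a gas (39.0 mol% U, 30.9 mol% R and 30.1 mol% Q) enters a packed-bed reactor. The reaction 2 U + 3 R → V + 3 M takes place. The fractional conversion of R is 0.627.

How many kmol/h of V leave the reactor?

14.7 kmol/h

R reacted = 0.627 × 70.48 = 44.19 kmol/h; ν_R = −3, so ξ = 44.19/3 = 14.73 kmol/h.
Outlet amounts (n = n₀ + ν ξ):
  U: 88.96 − 2(14.73) = 59.5
  R: 70.48 − 3(14.73) = 26.29
  V: 0 + 1(14.73) = 14.73
  M: 0 + 3(14.73) = 44.19
  Q: 68.66 (inert)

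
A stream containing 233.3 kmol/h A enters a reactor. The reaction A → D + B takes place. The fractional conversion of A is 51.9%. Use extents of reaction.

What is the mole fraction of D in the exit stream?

0.342

A reacted = 0.519 × 233.3 = 121.1 kmol/h; ν_A = −1, so ξ = 121.1/1 = 121.1 kmol/h.
Outlet amounts (n = n₀ + ν ξ):
  A: 233.3 − 1(121.1) = 112.2
  D: 0 + 1(121.1) = 121.1
  B: 0 + 1(121.1) = 121.1
Total out = 354.4 kmol/h; y_D = 121.1 / 354.4 = 0.3417.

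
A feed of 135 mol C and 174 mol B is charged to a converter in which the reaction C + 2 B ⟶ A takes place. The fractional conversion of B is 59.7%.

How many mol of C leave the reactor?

83.1 mol

B reacted = 0.597 × 174 = 103.9 mol; ν_B = −2, so ξ = 103.9/2 = 51.94 mol.
Outlet amounts (n = n₀ + ν ξ):
  C: 135 − 1(51.94) = 83.06
  B: 174 − 2(51.94) = 70.12
  A: 0 + 1(51.94) = 51.94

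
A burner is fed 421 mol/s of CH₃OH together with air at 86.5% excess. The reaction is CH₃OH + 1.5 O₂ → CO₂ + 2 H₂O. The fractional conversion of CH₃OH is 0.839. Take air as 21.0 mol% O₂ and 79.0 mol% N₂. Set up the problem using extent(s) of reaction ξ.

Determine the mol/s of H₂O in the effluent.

Stoichiometric O₂ = 1.5 × 421 = 631.5 mol/s; O₂ fed = 631.5 × 1.865 = 1178 mol/s.
N₂ fed = 1178 × 79/21 = 4431 mol/s.
Fuel reacted = 0.839 × 421 → ξ = 353.2 mol/s.
Outlet (n = n₀ + ν ξ):
  CH₃OH: 421 − 1(353.2) = 67.78
  O₂: 1178 − 1.5(353.2) = 647.9
  N₂: 4431 (inert)
  CO₂: 0 + 1(353.2) = 353.2
  H₂O: 0 + 2(353.2) = 706.4

706 mol/s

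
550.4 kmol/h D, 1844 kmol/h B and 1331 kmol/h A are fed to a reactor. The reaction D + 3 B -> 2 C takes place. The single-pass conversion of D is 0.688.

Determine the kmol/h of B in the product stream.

D reacted = 0.688 × 550.4 = 378.7 kmol/h; ν_D = −1, so ξ = 378.7/1 = 378.7 kmol/h.
Outlet amounts (n = n₀ + ν ξ):
  D: 550.4 − 1(378.7) = 171.7
  B: 1844 − 3(378.7) = 708
  C: 0 + 2(378.7) = 757.4
  A: 1331 (inert)

708 kmol/h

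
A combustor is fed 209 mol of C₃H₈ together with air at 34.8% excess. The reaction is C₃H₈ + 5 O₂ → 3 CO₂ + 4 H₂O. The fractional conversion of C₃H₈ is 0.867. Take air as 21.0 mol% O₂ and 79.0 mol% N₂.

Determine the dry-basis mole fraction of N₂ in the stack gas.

Stoichiometric O₂ = 5 × 209 = 1045 mol; O₂ fed = 1045 × 1.348 = 1409 mol.
N₂ fed = 1409 × 79/21 = 5299 mol.
Fuel reacted = 0.867 × 209 → ξ = 181.2 mol.
Outlet (n = n₀ + ν ξ):
  C₃H₈: 209 − 1(181.2) = 27.8
  O₂: 1409 − 5(181.2) = 502.6
  N₂: 5299 (inert)
  CO₂: 0 + 3(181.2) = 543.6
  H₂O: 0 + 4(181.2) = 724.8
Dry total = 6373 mol; y_N₂ (dry) = 5299 / 6373 = 0.8315.

0.831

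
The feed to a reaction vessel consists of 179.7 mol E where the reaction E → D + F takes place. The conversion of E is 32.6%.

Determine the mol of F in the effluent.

E reacted = 0.326 × 179.7 = 58.58 mol; ν_E = −1, so ξ = 58.58/1 = 58.58 mol.
Outlet amounts (n = n₀ + ν ξ):
  E: 179.7 − 1(58.58) = 121.1
  D: 0 + 1(58.58) = 58.58
  F: 0 + 1(58.58) = 58.58

58.6 mol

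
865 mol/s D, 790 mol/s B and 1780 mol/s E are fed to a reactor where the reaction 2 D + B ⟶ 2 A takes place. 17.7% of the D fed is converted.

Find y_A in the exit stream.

D reacted = 0.177 × 865 = 153.1 mol/s; ν_D = −2, so ξ = 153.1/2 = 76.55 mol/s.
Outlet amounts (n = n₀ + ν ξ):
  D: 865 − 2(76.55) = 711.9
  B: 790 − 1(76.55) = 713.4
  A: 0 + 2(76.55) = 153.1
  E: 1780 (inert)
Total out = 3358 mol/s; y_A = 153.1 / 3358 = 0.04559.

0.0456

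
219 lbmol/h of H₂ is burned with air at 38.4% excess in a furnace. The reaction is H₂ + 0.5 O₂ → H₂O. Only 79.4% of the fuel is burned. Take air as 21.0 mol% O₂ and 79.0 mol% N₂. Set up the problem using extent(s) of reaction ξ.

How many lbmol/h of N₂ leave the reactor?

570 lbmol/h

Stoichiometric O₂ = 0.5 × 219 = 109.5 lbmol/h; O₂ fed = 109.5 × 1.384 = 151.5 lbmol/h.
N₂ fed = 151.5 × 79/21 = 570.1 lbmol/h.
Fuel reacted = 0.794 × 219 → ξ = 173.9 lbmol/h.
Outlet (n = n₀ + ν ξ):
  H₂: 219 − 1(173.9) = 45.11
  O₂: 151.5 − 0.5(173.9) = 64.61
  N₂: 570.1 (inert)
  H₂O: 0 + 1(173.9) = 173.9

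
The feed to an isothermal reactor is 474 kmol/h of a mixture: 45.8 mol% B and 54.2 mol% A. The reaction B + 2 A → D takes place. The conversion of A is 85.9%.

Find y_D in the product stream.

0.436

A reacted = 0.859 × 256.9 = 220.7 kmol/h; ν_A = −2, so ξ = 220.7/2 = 110.3 kmol/h.
Outlet amounts (n = n₀ + ν ξ):
  B: 217.1 − 1(110.3) = 106.8
  A: 256.9 − 2(110.3) = 36.22
  D: 0 + 1(110.3) = 110.3
Total out = 253.3 kmol/h; y_D = 110.3 / 253.3 = 0.4356.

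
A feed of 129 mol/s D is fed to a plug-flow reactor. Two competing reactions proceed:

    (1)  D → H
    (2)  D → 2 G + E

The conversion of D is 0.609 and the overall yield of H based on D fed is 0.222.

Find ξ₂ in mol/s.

Yield of H: 1ξ₁ / 129 = 0.222 → ξ₁ = 28.64 mol/s.
Conversion of D: 1ξ₁ + 1ξ₂ = 0.609 × 129 = 78.56 → ξ₂ = 49.92 mol/s.
Outlet amounts (n = n₀ + Σ ν·ξ):
  D: 129 − 1(28.64) − 1(49.92) = 50.44
  H: 0 + 1(28.64) = 28.64
  G: 0 + 2(49.92) = 99.85
  E: 0 + 1(49.92) = 49.92

ξ₂ = 49.9 mol/s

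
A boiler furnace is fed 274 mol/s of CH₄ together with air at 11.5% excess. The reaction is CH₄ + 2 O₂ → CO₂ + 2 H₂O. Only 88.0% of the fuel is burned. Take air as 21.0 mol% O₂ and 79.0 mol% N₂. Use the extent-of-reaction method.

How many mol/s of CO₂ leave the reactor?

241 mol/s

Stoichiometric O₂ = 2 × 274 = 548 mol/s; O₂ fed = 548 × 1.115 = 611 mol/s.
N₂ fed = 611 × 79/21 = 2299 mol/s.
Fuel reacted = 0.88 × 274 → ξ = 241.1 mol/s.
Outlet (n = n₀ + ν ξ):
  CH₄: 274 − 1(241.1) = 32.88
  O₂: 611 − 2(241.1) = 128.8
  N₂: 2299 (inert)
  CO₂: 0 + 1(241.1) = 241.1
  H₂O: 0 + 2(241.1) = 482.2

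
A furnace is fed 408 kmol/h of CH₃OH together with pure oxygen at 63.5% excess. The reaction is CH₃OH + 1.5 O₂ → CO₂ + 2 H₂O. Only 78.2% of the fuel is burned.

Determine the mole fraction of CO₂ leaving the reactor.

0.203

Stoichiometric O₂ = 1.5 × 408 = 612 kmol/h; O₂ fed = 612 × 1.635 = 1001 kmol/h.
Fuel reacted = 0.782 × 408 → ξ = 319.1 kmol/h.
Outlet (n = n₀ + ν ξ):
  CH₃OH: 408 − 1(319.1) = 88.94
  O₂: 1001 − 1.5(319.1) = 522
  CO₂: 0 + 1(319.1) = 319.1
  H₂O: 0 + 2(319.1) = 638.1
Total out = 1568 kmol/h; y_CO₂ = 319.1 / 1568 = 0.2035.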